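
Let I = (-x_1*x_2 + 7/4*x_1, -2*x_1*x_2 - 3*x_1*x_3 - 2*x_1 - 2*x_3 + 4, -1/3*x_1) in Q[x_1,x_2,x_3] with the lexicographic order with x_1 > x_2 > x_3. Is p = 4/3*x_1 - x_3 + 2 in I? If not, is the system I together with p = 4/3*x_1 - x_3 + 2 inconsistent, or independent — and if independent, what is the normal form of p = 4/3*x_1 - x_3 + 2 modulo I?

First compute the reduced Gröbner basis of I by Buchberger's algorithm.
f_1 = -x_1*x_2 + 7/4*x_1, LT = x_1*x_2.
f_2 = -2*x_1*x_2 - 3*x_1*x_3 - 2*x_1 - 2*x_3 + 4, LT = x_1*x_2.
f_3 = -1/3*x_1, LT = x_1.

S(f_1,f_2): lcm = x_1*x_2. S = -3/2*x_1*x_3 - 11/4*x_1 - x_3 + 2.
  leading term x_1*x_3: subtract (9/2*x_3)·f_3 from -3/2*x_1*x_3 - 11/4*x_1 - x_3 + 2 → -11/4*x_1 - x_3 + 2
  leading term x_1: subtract (33/4)·f_3 from -11/4*x_1 - x_3 + 2 → -x_3 + 2
  leading term x_3: no divisor's leading term divides it; move -x_3 to the remainder.
  leading term 1: no divisor's leading term divides it; move 2 to the remainder.
  remainder -x_3 + 2 ≠ 0; add h_4 = -x_3 + 2 to the basis.

The other S-polynomials (S(f_1,f_3), S(f_2,f_3), S(f_1,h_4), S(f_2,h_4), S(f_3,h_4)) all reduce to 0 modulo the current basis, so we have a Gröbner basis.
Inter-reduce: drop elements whose leading term is divisible by another's, tail-reduce, and make monic.
Reduced Gröbner basis: {x_1, x_3 - 2}.
Label its elements g_1 = x_1, g_2 = x_3 - 2.

Reduce p = 4/3*x_1 - x_3 + 2 modulo G:
  leading term x_1: subtract (4/3)·g_1 from 4/3*x_1 - x_3 + 2 → -x_3 + 2
  leading term x_3: subtract (-1)·g_2 from -x_3 + 2 → 0
  normal form = 0.
Since the normal form is 0, p ∈ I.

4/3*x_1 - x_3 + 2 lies in I (it reduces to 0).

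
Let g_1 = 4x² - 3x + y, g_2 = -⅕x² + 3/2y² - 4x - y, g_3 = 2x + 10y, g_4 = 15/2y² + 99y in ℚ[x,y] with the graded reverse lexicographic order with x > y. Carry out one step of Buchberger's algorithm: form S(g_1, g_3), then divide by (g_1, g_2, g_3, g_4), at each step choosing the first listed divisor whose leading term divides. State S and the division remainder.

lcm(LM(g_1), LM(g_3)) = x².
S = (lcm/LT(g_1))·g_1 − (lcm/LT(g_3))·g_3 = -5xy - ¾x + ¼y.
Reduce S modulo (g_1, g_2, g_3, g_4) in that order:
  leading term xy: subtract (-5/2y)·g_3 from -5xy - ¾x + ¼y → 25y² - ¾x + ¼y
  leading term y²: subtract (10/3)·g_4 from 25y² - ¾x + ¼y → -¾x - 1319/4y
  leading term x: subtract (-⅜)·g_3 from -¾x - 1319/4y → -326y
  leading term y: no divisor's leading term divides it; move -326y to the remainder.
The remainder -326y is nonzero, so it would be added as the next basis element.

S(g_1, g_3) = -5xy - ¾x + ¼y; remainder on division = -326y.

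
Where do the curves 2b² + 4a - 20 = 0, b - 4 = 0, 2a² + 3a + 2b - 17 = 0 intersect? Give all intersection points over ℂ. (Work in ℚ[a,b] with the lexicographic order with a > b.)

Compute a lex Gröbner basis by Buchberger's algorithm.
f_1 = 4a + 2b² - 20, LT = a.
f_2 = b - 4, LT = b.
f_3 = 2a² + 3a + 2b - 17, LT = a².

The S-polynomials (S(f_1,f_2), S(f_1,f_3), S(f_2,f_3)) all reduce to 0 modulo the current basis, so we have a Gröbner basis.
Inter-reduce: drop elements whose leading term is divisible by another's, tail-reduce, and make monic.
Reduced Gröbner basis: {a + 3, b - 4}.

A lex Gröbner basis eliminates variables successively. Here b - 4 depends only on b, with roots {4}; lifting each root through the earlier basis elements recovers the full solutions.
  b = 4: the earlier basis element becomes a + 3 = 0, giving a = -3 — point (-3, 4).
Each listed point satisfies every original equation (direct substitution).
This is the nonlinear analogue of row-reducing a linear system.

{(-3, 4)}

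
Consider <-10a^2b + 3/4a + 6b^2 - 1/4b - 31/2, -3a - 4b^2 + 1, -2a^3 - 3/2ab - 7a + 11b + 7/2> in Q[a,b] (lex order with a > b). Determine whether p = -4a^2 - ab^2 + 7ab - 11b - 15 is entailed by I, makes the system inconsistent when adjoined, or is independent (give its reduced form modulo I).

First compute the reduced Gröbner basis of I by Buchberger's algorithm.
f_1 = -10a^2b + 3/4a + 6b^2 - 1/4b - 31/2, LT = a^2b.
f_2 = -3a - 4b^2 + 1, LT = a.
f_3 = -2a^3 - 3/2ab - 7a + 11b + 7/2, LT = a^3.

S(f_1,f_2): lcm = a^2b. S = -4/3ab^3 + 1/3ab - 3/40a - 3/5b^2 + 1/40b + 31/20.
  reduce S modulo (f_1, f_2, f_3):
  remainder 16/9b^5 - 8/9b^3 - 1/2b^2 + 49/360b + 61/40 ≠ 0; add h_4 = 16/9b^5 - 8/9b^3 - 1/2b^2 + 49/360b + 61/40 to the basis.

S(f_1,f_3): lcm = a^3b. S = -3/40a^2 - 27/20ab^2 - 139/40ab + 31/20a + 11/2b^2 + 7/4b.
  reduce S modulo (f_1, f_2, f_3, h_4):
  remainder 5/3b^4 + 139/30b^3 + 61/20b^2 + 71/120b + 61/120 ≠ 0; add h_5 = 5/3b^4 + 139/30b^3 + 61/20b^2 + 71/120b + 61/120 to the basis.

S(f_2,f_3): lcm = a^3. S = 4/3a^2b^2 - 1/3a^2 - 3/4ab - 7/2a + 11/2b + 7/4.
  reduce S modulo (f_1, f_2, f_3, h_4, h_5):
  remainder 2237/675b^3 + 8119/1350b^2 + 9253/2700b + 1963/2700 ≠ 0; add h_6 = 2237/675b^3 + 8119/1350b^2 + 9253/2700b + 1963/2700 to the basis.

S(f_1,h_5): lcm = a^2b^4. S = -139/50a^2b^3 - 183/100a^2b^2 - 71/200a^2b - 61/200a^2 - 3/40ab^3 - 3/5b^5 + 1/40b^4 + 31/20b^3.
  reduce S modulo (f_1, f_2, f_3, h_4, h_5, h_6):
  remainder -47830329/17896000b^2 - 172658691/71584000b + 149301/572672 ≠ 0; add h_7 = -47830329/17896000b^2 - 172658691/71584000b + 149301/572672 to the basis.

S(f_1,h_6): lcm = a^2b^3. S = -8119/4474a^2b^2 - 9253/8948a^2b - 1963/8948a^2 - 3/40ab^2 - 3/5b^4 + 1/40b^3 + 31/20b^2.
  reduce S modulo (f_1, f_2, f_3, h_4, h_5, h_6, h_7):
  remainder 560639472867/380431807904b + 560639472867/380431807904 ≠ 0; add h_8 = 560639472867/380431807904b + 560639472867/380431807904 to the basis.

The other S-polynomials (S(f_1,h_4), S(f_2,h_4), S(f_3,h_4), S(f_2,h_5), S(f_3,h_5), S(h_4,h_5), S(f_2,h_6), S(f_3,h_6), S(h_4,h_6), S(h_5,h_6), S(f_1,h_7), S(f_2,h_7), S(f_3,h_7), S(h_4,h_7), S(h_5,h_7), S(h_6,h_7), S(f_1,h_8), S(f_2,h_8), S(f_3,h_8), S(h_4,h_8), S(h_5,h_8), S(h_6,h_8), S(h_7,h_8)) all reduce to 0 modulo the current basis, so we have a Gröbner basis.
Inter-reduce: drop elements whose leading term is divisible by another's, tail-reduce, and make monic.
Reduced Gröbner basis: {a + 1, b + 1}.
Label its elements g_1 = a + 1, g_2 = b + 1.

Reduce p = -4a^2 - ab^2 + 7ab - 11b - 15 modulo G:
  leading term a^2: subtract (-4a)·g_1 from -4a^2 - ab^2 + 7ab - 11b - 15 → -ab^2 + 7ab + 4a - 11b - 15
  leading term ab^2: subtract (-b^2)·g_1 from -ab^2 + 7ab + 4a - 11b - 15 → 7ab + 4a + b^2 - 11b - 15
  leading term ab: subtract (7b)·g_1 from 7ab + 4a + b^2 - 11b - 15 → 4a + b^2 - 18b - 15
  leading term a: subtract (4)·g_1 from 4a + b^2 - 18b - 15 → b^2 - 18b - 19
  leading term b^2: subtract (b)·g_2 from b^2 - 18b - 19 → -19b - 19
  leading term b: subtract (-19)·g_2 from -19b - 19 → 0
  normal form = 0.
Since the normal form is 0, p ∈ I.

-4a^2 - ab^2 + 7ab - 11b - 15 lies in I (it reduces to 0).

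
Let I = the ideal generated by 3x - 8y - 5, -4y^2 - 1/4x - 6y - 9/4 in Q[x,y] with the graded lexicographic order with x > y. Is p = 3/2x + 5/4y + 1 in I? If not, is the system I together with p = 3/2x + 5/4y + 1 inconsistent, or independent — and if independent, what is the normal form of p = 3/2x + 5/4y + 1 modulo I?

First compute the reduced Gröbner basis of I by Buchberger's algorithm.
f_1 = 3x - 8y - 5, LT = x.
f_2 = -4y^2 - 1/4x - 6y - 9/4, LT = y^2.

The S-polynomials (S(f_1,f_2)) all reduce to 0 modulo the current basis, so we have a Gröbner basis.
Inter-reduce: drop elements whose leading term is divisible by another's, tail-reduce, and make monic.
Reduced Gröbner basis: {y^2 + 5/3y + 2/3, x - 8/3y - 5/3}.
Label its elements g_1 = y^2 + 5/3y + 2/3, g_2 = x - 8/3y - 5/3.

Reduce p = 3/2x + 5/4y + 1 modulo G:
  leading term x: subtract (3/2)·g_2 from 3/2x + 5/4y + 1 → 21/4y + 7/2
  leading term y: no divisor's leading term divides it; move 21/4y to the remainder.
  leading term 1: no divisor's leading term divides it; move 7/2 to the remainder.
  normal form = 21/4y + 7/2.
The normal form is nonzero, so p ∉ I. Since p minus its normal form lies in I, I + (p) = I + (r) where r = 21/4y + 7/2; decide whether this ideal is the whole ring.
Run Buchberger on G together with r (pairs among the g_i already reduce to 0 since G is a Gröbner basis):
g_1 = y^2 + 5/3y + 2/3, LT = y^2.
g_2 = x - 8/3y - 5/3, LT = x.
r = 21/4y + 7/2, LT = y.

The S-polynomials (S(g_1,g_2), S(g_1,r), S(g_2,r)) all reduce to 0 modulo the current basis, so we have a Gröbner basis.
Inter-reduce: drop elements whose leading term is divisible by another's, tail-reduce, and make monic.
Reduced Gröbner basis: {x + 1/9, y + 2/3}.
The reduced Gröbner basis of I + (p) is {x + 1/9, y + 2/3} ≠ {1}, a proper ideal, so the enlarged system stays consistent: p is independent of I, with normal form 21/4y + 7/2.

The remainder on division by a Gröbner basis is unique — it is the normal form.

3/2x + 5/4y + 1 is independent of I; its normal form modulo I is 21/4y + 7/2.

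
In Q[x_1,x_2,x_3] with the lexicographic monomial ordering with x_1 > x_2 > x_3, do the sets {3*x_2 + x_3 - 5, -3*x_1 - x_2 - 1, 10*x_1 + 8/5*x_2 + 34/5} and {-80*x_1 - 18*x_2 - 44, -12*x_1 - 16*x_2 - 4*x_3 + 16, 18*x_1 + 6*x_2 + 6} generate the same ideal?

Two ideals are equal iff their reduced Gröbner bases coincide (the reduced basis is unique for a fixed ordering).
Buchberger on the first generating set:
f_1 = 3*x_2 + x_3 - 5, LT = x_2.
f_2 = -3*x_1 - x_2 - 1, LT = x_1.
f_3 = 10*x_1 + 8/5*x_2 + 34/5, LT = x_1.

S(f_1,f_2): leading monomials are coprime, so the S-polynomial reduces to 0 (Buchberger's first criterion).
S(f_1,f_3): leading monomials are coprime, so the S-polynomial reduces to 0 (Buchberger's first criterion).
S(f_2,f_3): lcm = x_1. S = 13/75*x_2 - 26/75.
  leading term x_2: subtract (13/225)·f_1 from 13/75*x_2 - 26/75 → -13/225*x_3 - 13/225
  leading term x_3: no divisor's leading term divides it; move -13/225*x_3 to the remainder.
  leading term 1: no divisor's leading term divides it; move -13/225 to the remainder.
  remainder -13/225*x_3 - 13/225 ≠ 0; add g_4 = -13/225*x_3 - 13/225 to the basis.

S(f_1,g_4): leading monomials are coprime, so the S-polynomial reduces to 0 (Buchberger's first criterion).
S(f_2,g_4): leading monomials are coprime, so the S-polynomial reduces to 0 (Buchberger's first criterion).
S(f_3,g_4): leading monomials are coprime, so the S-polynomial reduces to 0 (Buchberger's first criterion).
Every S-polynomial of the final basis reduces to 0, so we have a Gröbner basis.
Inter-reduce: drop elements whose leading term is divisible by another's, tail-reduce, and make monic.
Reduced Gröbner basis: {x_1 + 1, x_2 - 2, x_3 + 1}.

Buchberger on the second generating set:
h_1 = -80*x_1 - 18*x_2 - 44, LT = x_1.
h_2 = -12*x_1 - 16*x_2 - 4*x_3 + 16, LT = x_1.
h_3 = 18*x_1 + 6*x_2 + 6, LT = x_1.

S(h_1,h_2): lcm = x_1. S = -133/120*x_2 - 1/3*x_3 + 113/60.
  leading term x_2: no divisor's leading term divides it; move -133/120*x_2 to the remainder.
  leading term x_3: no divisor's leading term divides it; move -1/3*x_3 to the remainder.
  leading term 1: no divisor's leading term divides it; move 113/60 to the remainder.
  remainder -133/120*x_2 - 1/3*x_3 + 113/60 ≠ 0; add k_4 = -133/120*x_2 - 1/3*x_3 + 113/60 to the basis.

S(h_1,h_3): lcm = x_1. S = -13/120*x_2 + 13/60.
  leading term x_2: subtract (13/133)·k_4 from -13/120*x_2 + 13/60 → 13/399*x_3 + 13/399
  leading term x_3: no divisor's leading term divides it; move 13/399*x_3 to the remainder.
  leading term 1: no divisor's leading term divides it; move 13/399 to the remainder.
  remainder 13/399*x_3 + 13/399 ≠ 0; add k_5 = 13/399*x_3 + 13/399 to the basis.

S(h_2,h_3): lcm = x_1. S = x_2 + 1/3*x_3 - 5/3.
  leading term x_2: subtract (-120/133)·k_4 from x_2 + 1/3*x_3 - 5/3 → 13/399*x_3 + 13/399
  leading term x_3: subtract (1)·k_5 from 13/399*x_3 + 13/399 → 0
  remainder 0.

S(h_1,k_4): leading monomials are coprime, so the S-polynomial reduces to 0 (Buchberger's first criterion).
S(h_2,k_4): leading monomials are coprime, so the S-polynomial reduces to 0 (Buchberger's first criterion).
S(h_3,k_4): leading monomials are coprime, so the S-polynomial reduces to 0 (Buchberger's first criterion).
S(h_1,k_5): leading monomials are coprime, so the S-polynomial reduces to 0 (Buchberger's first criterion).
S(h_2,k_5): leading monomials are coprime, so the S-polynomial reduces to 0 (Buchberger's first criterion).
S(h_3,k_5): leading monomials are coprime, so the S-polynomial reduces to 0 (Buchberger's first criterion).
S(k_4,k_5): leading monomials are coprime, so the S-polynomial reduces to 0 (Buchberger's first criterion).
Every S-polynomial of the final basis reduces to 0, so we have a Gröbner basis.
Inter-reduce: drop elements whose leading term is divisible by another's, tail-reduce, and make monic.
Reduced Gröbner basis: {x_1 + 1, x_2 - 2, x_3 + 1}.

Same reduced basis, so the two generating sets span the same ideal.

Yes, the ideals are equal.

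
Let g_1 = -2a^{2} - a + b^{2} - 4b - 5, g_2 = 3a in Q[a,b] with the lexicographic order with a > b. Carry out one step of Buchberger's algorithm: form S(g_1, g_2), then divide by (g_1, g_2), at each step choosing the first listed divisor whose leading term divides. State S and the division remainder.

S(g_1, g_2) = \tfrac{1}{2}a - \tfrac{1}{2}b^{2} + 2b + \tfrac{5}{2}; remainder on division = -\tfrac{1}{2}b^{2} + 2b + \tfrac{5}{2}.

lcm(LM(g_1), LM(g_2)) = a^{2}.
S = (lcm/LT(g_1))·g_1 − (lcm/LT(g_2))·g_2 = \tfrac{1}{2}a - \tfrac{1}{2}b^{2} + 2b + \tfrac{5}{2}.
Reduce S modulo (g_1, g_2) in that order:
  leading term a: subtract (\tfrac{1}{6})·g_2 from \tfrac{1}{2}a - \tfrac{1}{2}b^{2} + 2b + \tfrac{5}{2} → -\tfrac{1}{2}b^{2} + 2b + \tfrac{5}{2}
  leading term b^{2}: no divisor's leading term divides it; move -\tfrac{1}{2}b^{2} to the remainder.
  leading term b: no divisor's leading term divides it; move 2b to the remainder.
  leading term 1: no divisor's leading term divides it; move \tfrac{5}{2} to the remainder.
The remainder -\tfrac{1}{2}b^{2} + 2b + \tfrac{5}{2} is nonzero, so it would be added as the next basis element.
An S-polynomial is built so that the two leading terms cancel; whether anything survives reduction is exactly the Gröbner-basis criterion.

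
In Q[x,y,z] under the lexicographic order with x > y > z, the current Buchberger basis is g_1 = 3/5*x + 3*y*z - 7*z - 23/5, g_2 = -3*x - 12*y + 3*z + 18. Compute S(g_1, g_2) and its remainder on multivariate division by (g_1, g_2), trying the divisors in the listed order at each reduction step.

lcm(LM(g_1), LM(g_2)) = x.
S = (lcm/LT(g_1))·g_1 − (lcm/LT(g_2))·g_2 = 5*y*z - 4*y - 32/3*z - 5/3.
Reduce S modulo (g_1, g_2) in that order:
  leading term y*z: no divisor's leading term divides it; move 5*y*z to the remainder.
  leading term y: no divisor's leading term divides it; move -4*y to the remainder.
  leading term z: no divisor's leading term divides it; move -32/3*z to the remainder.
  leading term 1: no divisor's leading term divides it; move -5/3 to the remainder.
The remainder 5*y*z - 4*y - 32/3*z - 5/3 is nonzero, so it would be added as the next basis element.

S(g_1, g_2) = 5*y*z - 4*y - 32/3*z - 5/3; remainder on division = 5*y*z - 4*y - 32/3*z - 5/3.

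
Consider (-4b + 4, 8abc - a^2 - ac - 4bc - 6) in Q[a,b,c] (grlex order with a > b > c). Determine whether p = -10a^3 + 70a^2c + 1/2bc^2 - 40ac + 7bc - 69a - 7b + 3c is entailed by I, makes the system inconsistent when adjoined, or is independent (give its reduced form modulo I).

-10a^3 + 70a^2c + 1/2bc^2 - 40ac + 7bc - 69a - 7b + 3c is independent of I; its normal form modulo I is 1/2c^2 - 9a + 10c - 7.

First compute the reduced Gröbner basis of I by Buchberger's algorithm.
f_1 = -4b + 4, LT = b.
f_2 = 8abc - a^2 - ac - 4bc - 6, LT = abc.

S(f_1,f_2): lcm = abc. S = 1/8a^2 - 7/8ac + 1/2bc + 3/4.
  reduce S modulo (f_1, f_2):
  remainder 1/8a^2 - 7/8ac + 1/2c + 3/4 ≠ 0; add h_3 = 1/8a^2 - 7/8ac + 1/2c + 3/4 to the basis.

The other S-polynomials (S(f_1,h_3), S(f_2,h_3)) all reduce to 0 modulo the current basis, so we have a Gröbner basis.
Inter-reduce: drop elements whose leading term is divisible by another's, tail-reduce, and make monic.
Reduced Gröbner basis: {a^2 - 7ac + 4c + 6, b - 1}.
Label its elements g_1 = a^2 - 7ac + 4c + 6, g_2 = b - 1.

Reduce p = -10a^3 + 70a^2c + 1/2bc^2 - 40ac + 7bc - 69a - 7b + 3c modulo G:
  leading term a^3: subtract (-10a)·g_1 from -10a^3 + 70a^2c + 1/2bc^2 - 40ac + 7bc - 69a - 7b + 3c → 1/2bc^2 + 7bc - 9a - 7b + 3c
  leading term bc^2: subtract (1/2c^2)·g_2 from 1/2bc^2 + 7bc - 9a - 7b + 3c → 7bc + 1/2c^2 - 9a - 7b + 3c
  leading term bc: subtract (7c)·g_2 from 7bc + 1/2c^2 - 9a - 7b + 3c → 1/2c^2 - 9a - 7b + 10c
  leading term c^2: no divisor's leading term divides it; move 1/2c^2 to the remainder.
  leading term a: no divisor's leading term divides it; move -9a to the remainder.
  leading term b: subtract (-7)·g_2 from -7b + 10c → 10c - 7
  leading term c: no divisor's leading term divides it; move 10c to the remainder.
  leading term 1: no divisor's leading term divides it; move -7 to the remainder.
  normal form = 1/2c^2 - 9a + 10c - 7.
The normal form is nonzero, so p ∉ I. Since p minus its normal form lies in I, I + (p) = I + (r) where r = 1/2c^2 - 9a + 10c - 7; decide whether this ideal is the whole ring.
Run Buchberger on G together with r (pairs among the g_i already reduce to 0 since G is a Gröbner basis):
g_1 = a^2 - 7ac + 4c + 6, LT = a^2.
g_2 = b - 1, LT = b.
r = 1/2c^2 - 9a + 10c - 7, LT = c^2.

The S-polynomials (S(g_1,g_2), S(g_1,r), S(g_2,r)) all reduce to 0 modulo the current basis, so we have a Gröbner basis.
Inter-reduce: drop elements whose leading term is divisible by another's, tail-reduce, and make monic.
Reduced Gröbner basis: {a^2 - 7ac + 4c + 6, c^2 - 18a + 20c - 14, b - 1}.
The reduced Gröbner basis of I + (p) is {a^2 - 7ac + 4c + 6, c^2 - 18a + 20c - 14, b - 1} ≠ {1}, a proper ideal, so the enlarged system stays consistent: p is independent of I, with normal form 1/2c^2 - 9a + 10c - 7.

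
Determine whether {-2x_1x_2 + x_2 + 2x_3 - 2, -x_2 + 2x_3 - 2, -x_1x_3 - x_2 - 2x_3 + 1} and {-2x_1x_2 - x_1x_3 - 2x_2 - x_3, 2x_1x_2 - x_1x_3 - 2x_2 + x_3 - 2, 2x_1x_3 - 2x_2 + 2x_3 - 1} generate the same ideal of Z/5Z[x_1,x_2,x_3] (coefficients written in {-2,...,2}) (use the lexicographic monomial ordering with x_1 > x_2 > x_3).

Equality of ideals is decidable: compute both reduced Gröbner bases (unique for the ordering) and check whether they agree.
Buchberger on the first generating set:
f_1 = -2x_1x_2 + x_2 + 2x_3 - 2, LT = x_1x_2.
f_2 = -x_2 + 2x_3 - 2, LT = x_2.
f_3 = -x_1x_3 - x_2 - 2x_3 + 1, LT = x_1x_3.

S(f_1,f_2): lcm = x_1x_2. S = 2x_1x_3 - 2x_1 + 2x_2 - x_3 + 1.
  leading term x_1x_3: subtract (-2)·f_3 from 2x_1x_3 - 2x_1 + 2x_2 - x_3 + 1 → -2x_1 - 2
  leading term x_1: no divisor's leading term divides it; move -2x_1 to the remainder.
  leading term 1: no divisor's leading term divides it; move -2 to the remainder.
  remainder -2x_1 - 2 ≠ 0; add g_4 = -2x_1 - 2 to the basis.

S(f_1,f_3): lcm = x_1x_2x_3. S = -x_2^2 + x_2 - x_3^2 + x_3.
  leading term x_2^2: subtract (x_2)·f_2 from -x_2^2 + x_2 - x_3^2 + x_3 → -2x_2x_3 - 2x_2 - x_3^2 + x_3
  leading term x_2x_3: subtract (2x_3)·f_2 from -2x_2x_3 - 2x_2 - x_3^2 + x_3 → -2x_2
  leading term x_2: subtract (2)·f_2 from -2x_2 → x_3 - 1
  leading term x_3: no divisor's leading term divides it; move x_3 to the remainder.
  leading term 1: no divisor's leading term divides it; move -1 to the remainder.
  remainder x_3 - 1 ≠ 0; add g_5 = x_3 - 1 to the basis.

S(f_2,f_3): leading monomials are coprime, so the S-polynomial reduces to 0 (Buchberger's first criterion).
S(f_1,g_4): lcm = x_1x_2. S = x_2 - x_3 + 1.
  leading term x_2: subtract (-1)·f_2 from x_2 - x_3 + 1 → x_3 - 1
  leading term x_3: subtract (1)·g_5 from x_3 - 1 → 0
  remainder 0.

S(f_2,g_4): leading monomials are coprime, so the S-polynomial reduces to 0 (Buchberger's first criterion).
S(f_3,g_4): lcm = x_1x_3. S = x_2 + x_3 - 1.
  leading term x_2: subtract (-1)·f_2 from x_2 + x_3 - 1 → -2x_3 + 2
  leading term x_3: subtract (-2)·g_5 from -2x_3 + 2 → 0
  remainder 0.

S(f_1,g_5): leading monomials are coprime, so the S-polynomial reduces to 0 (Buchberger's first criterion).
S(f_2,g_5): leading monomials are coprime, so the S-polynomial reduces to 0 (Buchberger's first criterion).
S(f_3,g_5): lcm = x_1x_3. S = x_1 + x_2 + 2x_3 - 1.
  leading term x_1: subtract (2)·g_4 from x_1 + x_2 + 2x_3 - 1 → x_2 + 2x_3 - 2
  leading term x_2: subtract (-1)·f_2 from x_2 + 2x_3 - 2 → -x_3 + 1
  leading term x_3: subtract (-1)·g_5 from -x_3 + 1 → 0
  remainder 0.

S(g_4,g_5): leading monomials are coprime, so the S-polynomial reduces to 0 (Buchberger's first criterion).
Every S-polynomial of the final basis reduces to 0, so we have a Gröbner basis.
Inter-reduce: drop elements whose leading term is divisible by another's, tail-reduce, and make monic.
Reduced Gröbner basis: {x_1 + 1, x_2, x_3 - 1}.

Buchberger on the second generating set:
h_1 = -2x_1x_2 - x_1x_3 - 2x_2 - x_3, LT = x_1x_2.
h_2 = 2x_1x_2 - x_1x_3 - 2x_2 + x_3 - 2, LT = x_1x_2.
h_3 = 2x_1x_3 - 2x_2 + 2x_3 - 1, LT = x_1x_3.

S(h_1,h_2): lcm = x_1x_2. S = x_1x_3 + 2x_2 + 1.
  leading term x_1x_3: subtract (-2)·h_3 from x_1x_3 + 2x_2 + 1 → -2x_2 - x_3 - 1
  leading term x_2: no divisor's leading term divides it; move -2x_2 to the remainder.
  leading term x_3: no divisor's leading term divides it; move -x_3 to the remainder.
  leading term 1: no divisor's leading term divides it; move -1 to the remainder.
  remainder -2x_2 - x_3 - 1 ≠ 0; add k_4 = -2x_2 - x_3 - 1 to the basis.

S(h_1,h_3): lcm = x_1x_2x_3. S = -2x_1x_3^2 + x_2^2 - 2x_2 - 2x_3^2.
  leading term x_1x_3^2: subtract (-x_3)·h_3 from -2x_1x_3^2 + x_2^2 - 2x_2 - 2x_3^2 → x_2^2 - 2x_2x_3 - 2x_2 - x_3
  leading term x_2^2: subtract (2x_2)·k_4 from x_2^2 - 2x_2x_3 - 2x_2 - x_3 → -x_3
  leading term x_3: no divisor's leading term divides it; move -x_3 to the remainder.
  remainder -x_3 ≠ 0; add k_5 = -x_3 to the basis.

S(h_2,h_3): lcm = x_1x_2x_3. S = 2x_1x_3^2 + x_2^2 - 2x_2x_3 - 2x_2 - 2x_3^2 - x_3.
  leading term x_1x_3^2: subtract (x_3)·h_3 from 2x_1x_3^2 + x_2^2 - 2x_2x_3 - 2x_2 - 2x_3^2 - x_3 → x_2^2 - 2x_2 + x_3^2
  leading term x_2^2: subtract (2x_2)·k_4 from x_2^2 - 2x_2 + x_3^2 → 2x_2x_3 + x_3^2
  leading term x_2x_3: subtract (-x_3)·k_4 from 2x_2x_3 + x_3^2 → -x_3
  leading term x_3: subtract (1)·k_5 from -x_3 → 0
  remainder 0.

S(h_1,k_4): lcm = x_1x_2. S = 2x_1 + x_2 - 2x_3.
  leading term x_1: no divisor's leading term divides it; move 2x_1 to the remainder.
  leading term x_2: subtract (2)·k_4 from x_2 - 2x_3 → 2
  leading term 1: no divisor's leading term divides it; move 2 to the remainder.
  remainder 2x_1 + 2 ≠ 0; add k_6 = 2x_1 + 2 to the basis.

S(h_2,k_4): lcm = x_1x_2. S = -x_1x_3 + 2x_1 - x_2 - 2x_3 - 1.
  leading term x_1x_3: subtract (2)·h_3 from -x_1x_3 + 2x_1 - x_2 - 2x_3 - 1 → 2x_1 - 2x_2 - x_3 + 1
  leading term x_1: subtract (1)·k_6 from 2x_1 - 2x_2 - x_3 + 1 → -2x_2 - x_3 - 1
  leading term x_2: subtract (1)·k_4 from -2x_2 - x_3 - 1 → 0
  remainder 0.

S(h_3,k_4): leading monomials are coprime, so the S-polynomial reduces to 0 (Buchberger's first criterion).
S(h_1,k_5): leading monomials are coprime, so the S-polynomial reduces to 0 (Buchberger's first criterion).
S(h_2,k_5): leading monomials are coprime, so the S-polynomial reduces to 0 (Buchberger's first criterion).
S(h_3,k_5): lcm = x_1x_3. S = -x_2 + x_3 + 2.
  leading term x_2: subtract (-2)·k_4 from -x_2 + x_3 + 2 → -x_3
  leading term x_3: subtract (1)·k_5 from -x_3 → 0
  remainder 0.

S(k_4,k_5): leading monomials are coprime, so the S-polynomial reduces to 0 (Buchberger's first criterion).
S(h_1,k_6): lcm = x_1x_2. S = -2x_1x_3 - 2x_3.
  leading term x_1x_3: subtract (-1)·h_3 from -2x_1x_3 - 2x_3 → -2x_2 - 1
  leading term x_2: subtract (1)·k_4 from -2x_2 - 1 → x_3
  leading term x_3: subtract (-1)·k_5 from x_3 → 0
  remainder 0.

S(h_2,k_6): lcm = x_1x_2. S = 2x_1x_3 - 2x_2 - 2x_3 - 1.
  leading term x_1x_3: subtract (1)·h_3 from 2x_1x_3 - 2x_2 - 2x_3 - 1 → x_3
  leading term x_3: subtract (-1)·k_5 from x_3 → 0
  remainder 0.

S(h_3,k_6): lcm = x_1x_3. S = -x_2 + 2.
  leading term x_2: subtract (-2)·k_4 from -x_2 + 2 → -2x_3
  leading term x_3: subtract (2)·k_5 from -2x_3 → 0
  remainder 0.

S(k_4,k_6): leading monomials are coprime, so the S-polynomial reduces to 0 (Buchberger's first criterion).
S(k_5,k_6): leading monomials are coprime, so the S-polynomial reduces to 0 (Buchberger's first criterion).
Every S-polynomial of the final basis reduces to 0, so we have a Gröbner basis.
Inter-reduce: drop elements whose leading term is divisible by another's, tail-reduce, and make monic.
Reduced Gröbner basis: {x_1 + 1, x_2 - 2, x_3}.

These differ, so the ideals are not equal.

No, the ideals differ.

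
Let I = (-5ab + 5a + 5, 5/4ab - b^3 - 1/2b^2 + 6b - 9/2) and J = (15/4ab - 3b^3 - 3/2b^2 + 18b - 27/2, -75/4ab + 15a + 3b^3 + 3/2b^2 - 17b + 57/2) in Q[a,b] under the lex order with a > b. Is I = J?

Two ideals are equal iff their reduced Gröbner bases coincide (the reduced basis is unique for a fixed ordering).
Buchberger on the first generating set:
f_1 = -5ab + 5a + 5, LT = ab.
f_2 = 5/4ab - b^3 - 1/2b^2 + 6b - 9/2, LT = ab.

S(f_1,f_2): lcm = ab. S = -a + 4/5b^3 + 2/5b^2 - 24/5b + 13/5.
  leading term a: no divisor's leading term divides it; move -a to the remainder.
  leading term b^3: no divisor's leading term divides it; move 4/5b^3 to the remainder.
  leading term b^2: no divisor's leading term divides it; move 2/5b^2 to the remainder.
  leading term b: no divisor's leading term divides it; move -24/5b to the remainder.
  leading term 1: no divisor's leading term divides it; move 13/5 to the remainder.
  remainder -a + 4/5b^3 + 2/5b^2 - 24/5b + 13/5 ≠ 0; add g_3 = -a + 4/5b^3 + 2/5b^2 - 24/5b + 13/5 to the basis.

S(f_1,g_3): lcm = ab. S = -a + 4/5b^4 + 2/5b^3 - 24/5b^2 + 13/5b - 1.
  leading term a: subtract (1)·g_3 from -a + 4/5b^4 + 2/5b^3 - 24/5b^2 + 13/5b - 1 → 4/5b^4 - 2/5b^3 - 26/5b^2 + 37/5b - 18/5
  leading term b^4: no divisor's leading term divides it; move 4/5b^4 to the remainder.
  leading term b^3: no divisor's leading term divides it; move -2/5b^3 to the remainder.
  leading term b^2: no divisor's leading term divides it; move -26/5b^2 to the remainder.
  leading term b: no divisor's leading term divides it; move 37/5b to the remainder.
  leading term 1: no divisor's leading term divides it; move -18/5 to the remainder.
  remainder 4/5b^4 - 2/5b^3 - 26/5b^2 + 37/5b - 18/5 ≠ 0; add g_4 = 4/5b^4 - 2/5b^3 - 26/5b^2 + 37/5b - 18/5 to the basis.

The other S-polynomials (S(f_2,g_3), S(f_1,g_4), S(f_2,g_4), S(g_3,g_4)) all reduce to 0 modulo the current basis, so we have a Gröbner basis.
Inter-reduce: drop elements whose leading term is divisible by another's, tail-reduce, and make monic.
Reduced Gröbner basis: {a - 4/5b^3 - 2/5b^2 + 24/5b - 13/5, b^4 - 1/2b^3 - 13/2b^2 + 37/4b - 9/2}.

Buchberger on the second generating set:
h_1 = 15/4ab - 3b^3 - 3/2b^2 + 18b - 27/2, LT = ab.
h_2 = -75/4ab + 15a + 3b^3 + 3/2b^2 - 17b + 57/2, LT = ab.

S(h_1,h_2): lcm = ab. S = 4/5a - 16/25b^3 - 8/25b^2 + 292/75b - 52/25.
  leading term a: no divisor's leading term divides it; move 4/5a to the remainder.
  leading term b^3: no divisor's leading term divides it; move -16/25b^3 to the remainder.
  leading term b^2: no divisor's leading term divides it; move -8/25b^2 to the remainder.
  leading term b: no divisor's leading term divides it; move 292/75b to the remainder.
  leading term 1: no divisor's leading term divides it; move -52/25 to the remainder.
  remainder 4/5a - 16/25b^3 - 8/25b^2 + 292/75b - 52/25 ≠ 0; add k_3 = 4/5a - 16/25b^3 - 8/25b^2 + 292/75b - 52/25 to the basis.

S(h_1,k_3): lcm = ab. S = 4/5b^4 - 2/5b^3 - 79/15b^2 + 37/5b - 18/5.
  leading term b^4: no divisor's leading term divides it; move 4/5b^4 to the remainder.
  leading term b^3: no divisor's leading term divides it; move -2/5b^3 to the remainder.
  leading term b^2: no divisor's leading term divides it; move -79/15b^2 to the remainder.
  leading term b: no divisor's leading term divides it; move 37/5b to the remainder.
  leading term 1: no divisor's leading term divides it; move -18/5 to the remainder.
  remainder 4/5b^4 - 2/5b^3 - 79/15b^2 + 37/5b - 18/5 ≠ 0; add k_4 = 4/5b^4 - 2/5b^3 - 79/15b^2 + 37/5b - 18/5 to the basis.

The other S-polynomials (S(h_2,k_3), S(h_1,k_4), S(h_2,k_4), S(k_3,k_4)) all reduce to 0 modulo the current basis, so we have a Gröbner basis.
Inter-reduce: drop elements whose leading term is divisible by another's, tail-reduce, and make monic.
Reduced Gröbner basis: {a - 4/5b^3 - 2/5b^2 + 73/15b - 13/5, b^4 - 1/2b^3 - 79/12b^2 + 37/4b - 9/2}.

Since the reduced bases disagree, the two ideals are not the same.

No, the ideals differ.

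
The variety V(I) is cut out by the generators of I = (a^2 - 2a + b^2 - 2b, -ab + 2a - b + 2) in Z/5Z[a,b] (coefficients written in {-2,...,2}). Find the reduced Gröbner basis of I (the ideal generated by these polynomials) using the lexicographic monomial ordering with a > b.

G = {a^2 - 2a + b^2 - 2b, ab - 2a + b - 2, b^3 + b^2 + 2b - 1}

Buchberger's algorithm terminates because the ascending chain of leading-term ideals stabilizes.

f_1 = a^2 - 2a + b^2 - 2b, LT = a^2.
f_2 = -ab + 2a - b + 2, LT = ab.

S(f_1,f_2): lcm = a^2b. S = 2a^2 + 2ab + 2a + b^3 - 2b^2.
  leading term a^2: subtract (2)·f_1 from 2a^2 + 2ab + 2a + b^3 - 2b^2 → 2ab + a + b^3 + b^2 - b
  leading term ab: subtract (-2)·f_2 from 2ab + a + b^3 + b^2 - b → b^3 + b^2 + 2b - 1
  leading term b^3: no divisor's leading term divides it; move b^3 to the remainder.
  leading term b^2: no divisor's leading term divides it; move b^2 to the remainder.
  leading term b: no divisor's leading term divides it; move 2b to the remainder.
  leading term 1: no divisor's leading term divides it; move -1 to the remainder.
  remainder b^3 + b^2 + 2b - 1 ≠ 0; add g_3 = b^3 + b^2 + 2b - 1 to the basis.

The other S-polynomials (S(f_1,g_3), S(f_2,g_3)) all reduce to 0 modulo the current basis, so we have a Gröbner basis.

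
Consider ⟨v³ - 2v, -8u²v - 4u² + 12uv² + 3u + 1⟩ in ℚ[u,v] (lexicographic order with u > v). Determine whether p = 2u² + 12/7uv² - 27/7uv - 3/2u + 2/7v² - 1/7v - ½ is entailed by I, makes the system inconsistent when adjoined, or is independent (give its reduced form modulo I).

2u² + 12/7uv² - 27/7uv - 3/2u + 2/7v² - 1/7v - ½ lies in I (it reduces to 0).

First compute the reduced Gröbner basis of I by Buchberger's algorithm.
f_1 = v³ - 2v, LT = v³.
f_2 = -8u²v - 4u² + 12uv² + 3u + 1, LT = u²v.

S(f_1,f_2): lcm = u²v³. S = -½u²v² - 2u²v + 3/2uv⁴ + ⅜uv² + ⅛v².
  leading term u²v²: subtract (1/16v)·f_2 from -½u²v² - 2u²v + 3/2uv⁴ + ⅜uv² + ⅛v² → -7/4u²v + 3/2uv⁴ - ¾uv³ + ⅜uv² - 3/16uv + ⅛v² - 1/16v
  leading term u²v: subtract (7/32)·f_2 from -7/4u²v + 3/2uv⁴ - ¾uv³ + ⅜uv² - 3/16uv + ⅛v² - 1/16v → ⅞u² + 3/2uv⁴ - ¾uv³ - 9/4uv² - 3/16uv - 21/32u + ⅛v² - 1/16v - 7/32
  leading term u²: no divisor's leading term divides it; move ⅞u² to the remainder.
  leading term uv⁴: subtract (3/2uv)·f_1 from 3/2uv⁴ - ¾uv³ - 9/4uv² - 3/16uv - 21/32u + ⅛v² - 1/16v - 7/32 → -¾uv³ + ¾uv² - 3/16uv - 21/32u + ⅛v² - 1/16v - 7/32
  leading term uv³: subtract (-¾u)·f_1 from -¾uv³ + ¾uv² - 3/16uv - 21/32u + ⅛v² - 1/16v - 7/32 → ¾uv² - 27/16uv - 21/32u + ⅛v² - 1/16v - 7/32
  leading term uv²: no divisor's leading term divides it; move ¾uv² to the remainder.
  leading term uv: no divisor's leading term divides it; move -27/16uv to the remainder.
  leading term u: no divisor's leading term divides it; move -21/32u to the remainder.
  leading term v²: no divisor's leading term divides it; move ⅛v² to the remainder.
  leading term v: no divisor's leading term divides it; move -1/16v to the remainder.
  leading term 1: no divisor's leading term divides it; move -7/32 to the remainder.
  remainder ⅞u² + ¾uv² - 27/16uv - 21/32u + ⅛v² - 1/16v - 7/32 ≠ 0; add h_3 = ⅞u² + ¾uv² - 27/16uv - 21/32u + ⅛v² - 1/16v - 7/32 to the basis.

The other S-polynomials (S(f_1,h_3), S(f_2,h_3)) all reduce to 0 modulo the current basis, so we have a Gröbner basis.
Inter-reduce: drop elements whose leading term is divisible by another's, tail-reduce, and make monic.
Reduced Gröbner basis: {u² + 6/7uv² - 27/14uv - ¾u + 1/7v² - 1/14v - ¼, v³ - 2v}.
Label its elements g_1 = u² + 6/7uv² - 27/14uv - ¾u + 1/7v² - 1/14v - ¼, g_2 = v³ - 2v.

Reduce p = 2u² + 12/7uv² - 27/7uv - 3/2u + 2/7v² - 1/7v - ½ modulo G:
  leading term u²: subtract (2)·g_1 from 2u² + 12/7uv² - 27/7uv - 3/2u + 2/7v² - 1/7v - ½ → 0
  normal form = 0.
Since the normal form is 0, p ∈ I.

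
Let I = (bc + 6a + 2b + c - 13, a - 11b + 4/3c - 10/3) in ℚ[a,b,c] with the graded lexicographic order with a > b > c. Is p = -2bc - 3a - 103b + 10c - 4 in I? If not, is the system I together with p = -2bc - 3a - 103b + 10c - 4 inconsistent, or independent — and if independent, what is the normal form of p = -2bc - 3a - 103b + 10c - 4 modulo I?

-2bc - 3a - 103b + 10c - 4 lies in I (it reduces to 0).

First compute the reduced Gröbner basis of I by Buchberger's algorithm.
f_1 = bc + 6a + 2b + c - 13, LT = bc.
f_2 = a - 11b + 4/3c - 10/3, LT = a.

S(f_1,f_2): leading monomials are coprime, so the S-polynomial reduces to 0 (Buchberger's first criterion).
Every S-polynomial of the final basis reduces to 0, so we have a Gröbner basis.
Inter-reduce: drop elements whose leading term is divisible by another's, tail-reduce, and make monic.
Reduced Gröbner basis: {bc + 68b - 7c + 7, a - 11b + 4/3c - 10/3}.
Label its elements g_1 = bc + 68b - 7c + 7, g_2 = a - 11b + 4/3c - 10/3.

Reduce p = -2bc - 3a - 103b + 10c - 4 modulo G:
  leading term bc: subtract (-2)·g_1 from -2bc - 3a - 103b + 10c - 4 → -3a + 33b - 4c + 10
  leading term a: subtract (-3)·g_2 from -3a + 33b - 4c + 10 → 0
  normal form = 0.
Since the normal form is 0, p ∈ I.

The remainder on division by a Gröbner basis is unique — it is the normal form.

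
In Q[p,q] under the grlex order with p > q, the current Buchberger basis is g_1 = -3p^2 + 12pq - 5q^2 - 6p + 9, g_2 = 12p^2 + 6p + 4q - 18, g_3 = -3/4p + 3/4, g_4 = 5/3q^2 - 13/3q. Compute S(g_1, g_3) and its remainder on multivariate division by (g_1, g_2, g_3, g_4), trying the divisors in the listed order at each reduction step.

lcm(LM(g_1), LM(g_3)) = p^2.
S = (lcm/LT(g_1))·g_1 − (lcm/LT(g_3))·g_3 = -4pq + 5/3q^2 + 3p - 3.
Reduce S modulo (g_1, g_2, g_3, g_4) in that order:
  leading term pq: subtract (16/3q)·g_3 from -4pq + 5/3q^2 + 3p - 3 → 5/3q^2 + 3p - 4q - 3
  leading term q^2: subtract (1)·g_4 from 5/3q^2 + 3p - 4q - 3 → 3p + 1/3q - 3
  leading term p: subtract (-4)·g_3 from 3p + 1/3q - 3 → 1/3q
  leading term q: no divisor's leading term divides it; move 1/3q to the remainder.
The remainder 1/3q is nonzero, so it would be added as the next basis element.

S(g_1, g_3) = -4pq + 5/3q^2 + 3p - 3; remainder on division = 1/3q.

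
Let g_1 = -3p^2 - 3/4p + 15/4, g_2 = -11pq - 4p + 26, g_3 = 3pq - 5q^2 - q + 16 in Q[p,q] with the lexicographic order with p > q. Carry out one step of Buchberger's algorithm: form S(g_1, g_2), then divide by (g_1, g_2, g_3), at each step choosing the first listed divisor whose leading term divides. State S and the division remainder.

lcm(LM(g_1), LM(g_2)) = p^2q.
S = (lcm/LT(g_1))·g_1 − (lcm/LT(g_2))·g_2 = -4/11p^2 + 1/4pq + 26/11p - 5/4q.
Reduce S modulo (g_1, g_2, g_3) in that order:
  leading term p^2: subtract (4/33)·g_1 from -4/11p^2 + 1/4pq + 26/11p - 5/4q → 1/4pq + 27/11p - 5/4q - 5/11
  leading term pq: subtract (-1/44)·g_2 from 1/4pq + 27/11p - 5/4q - 5/11 → 26/11p - 5/4q + 3/22
  leading term p: no divisor's leading term divides it; move 26/11p to the remainder.
  leading term q: no divisor's leading term divides it; move -5/4q to the remainder.
  leading term 1: no divisor's leading term divides it; move 3/22 to the remainder.
The remainder 26/11p - 5/4q + 3/22 is nonzero, so it would be added as the next basis element.

S(g_1, g_2) = -4/11p^2 + 1/4pq + 26/11p - 5/4q; remainder on division = 26/11p - 5/4q + 3/22.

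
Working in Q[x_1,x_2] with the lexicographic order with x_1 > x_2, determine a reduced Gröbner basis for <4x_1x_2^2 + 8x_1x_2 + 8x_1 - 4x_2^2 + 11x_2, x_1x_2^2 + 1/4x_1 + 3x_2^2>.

G = {x_1 + 128/65x_2^3 - 8/65x_2^2 + 77/65x_2, x_2^4 + 13/16x_2^3 + 25/16x_2^2 - 11/64x_2}

f_1 = 4x_1x_2^2 + 8x_1x_2 + 8x_1 - 4x_2^2 + 11x_2, LT = x_1x_2^2.
f_2 = x_1x_2^2 + 1/4x_1 + 3x_2^2, LT = x_1x_2^2.

S(f_1,f_2): lcm = x_1x_2^2. S = 2x_1x_2 + 7/4x_1 - 4x_2^2 + 11/4x_2.
  reduce S modulo (f_1, f_2):
  remainder 2x_1x_2 + 7/4x_1 - 4x_2^2 + 11/4x_2 ≠ 0; add g_3 = 2x_1x_2 + 7/4x_1 - 4x_2^2 + 11/4x_2 to the basis.

S(f_1,g_3): lcm = x_1x_2^2. S = 9/8x_1x_2 + 2x_1 + 2x_2^3 - 19/8x_2^2 + 11/4x_2.
  reduce S modulo (f_1, f_2, g_3):
  remainder 65/64x_1 + 2x_2^3 - 1/8x_2^2 + 77/64x_2 ≠ 0; add g_4 = 65/64x_1 + 2x_2^3 - 1/8x_2^2 + 77/64x_2 to the basis.

S(f_1,g_4): lcm = x_1x_2^2. S = 2x_1x_2 + 2x_1 - 128/65x_2^5 + 8/65x_2^4 - 77/65x_2^3 - x_2^2 + 11/4x_2.
  reduce S modulo (f_1, f_2, g_3, g_4):
  remainder -128/65x_2^5 + 8/65x_2^4 - 109/65x_2^3 + 197/65x_2^2 - 77/260x_2 ≠ 0; add g_5 = -128/65x_2^5 + 8/65x_2^4 - 109/65x_2^3 + 197/65x_2^2 - 77/260x_2 to the basis.

S(g_3,g_4): lcm = x_1x_2. S = 7/8x_1 - 128/65x_2^4 + 8/65x_2^3 - 207/65x_2^2 + 11/8x_2.
  reduce S modulo (f_1, f_2, g_3, g_4, g_5):
  remainder -128/65x_2^4 - 8/5x_2^3 - 40/13x_2^2 + 22/65x_2 ≠ 0; add g_6 = -128/65x_2^4 - 8/5x_2^3 - 40/13x_2^2 + 22/65x_2 to the basis.

The other S-polynomials (S(f_2,g_3), S(f_2,g_4), S(f_1,g_5), S(f_2,g_5), S(g_3,g_5), S(g_4,g_5), S(f_1,g_6), S(f_2,g_6), S(g_3,g_6), S(g_4,g_6), S(g_5,g_6)) all reduce to 0 modulo the current basis, so we have a Gröbner basis.
Inter-reduce: drop elements whose leading term is divisible by another's, tail-reduce, and make monic.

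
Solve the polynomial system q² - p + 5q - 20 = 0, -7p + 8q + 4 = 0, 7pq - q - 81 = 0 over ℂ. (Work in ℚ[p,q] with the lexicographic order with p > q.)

Compute a lex Gröbner basis by Buchberger's algorithm.
f_1 = -p + q² + 5q - 20, LT = p.
f_2 = -7p + 8q + 4, LT = p.
f_3 = 7pq - q - 81, LT = pq.

S(f_1,f_2): lcm = p. S = -q² - 27/7q + 144/7.
  leading term q²: no divisor's leading term divides it; move -q² to the remainder.
  leading term q: no divisor's leading term divides it; move -27/7q to the remainder.
  leading term 1: no divisor's leading term divides it; move 144/7 to the remainder.
  remainder -q² - 27/7q + 144/7 ≠ 0; add h_4 = -q² - 27/7q + 144/7 to the basis.

S(f_1,f_3): lcm = pq. S = -q³ - 5q² + 141/7q + 81/7.
  leading term q³: subtract (q)·h_4 from -q³ - 5q² + 141/7q + 81/7 → -8/7q² - 3/7q + 81/7
  leading term q²: subtract (8/7)·h_4 from -8/7q² - 3/7q + 81/7 → 195/49q - 585/49
  leading term q: no divisor's leading term divides it; move 195/49q to the remainder.
  leading term 1: no divisor's leading term divides it; move -585/49 to the remainder.
  remainder 195/49q - 585/49 ≠ 0; add h_5 = 195/49q - 585/49 to the basis.

The other S-polynomials (S(f_2,f_3), S(f_1,h_4), S(f_2,h_4), S(f_3,h_4), S(f_1,h_5), S(f_2,h_5), S(f_3,h_5), S(h_4,h_5)) all reduce to 0 modulo the current basis, so we have a Gröbner basis.
Inter-reduce: drop elements whose leading term is divisible by another's, tail-reduce, and make monic.
Reduced Gröbner basis: {p - 4, q - 3}.

Elimination: the polynomial q - 3 lies in the elimination ideal for q, so q ∈ {3}. For each such q, the remaining basis elements (now univariate) give the rest of the solution.
  q = 3: the earlier basis element becomes p - 4 = 0, giving p = 4 — point (4, 3).
Substituting each solution back into the original system confirms all equations vanish.
A lex Gröbner basis triangularizes the system, enabling back-substitution.

{(4, 3)}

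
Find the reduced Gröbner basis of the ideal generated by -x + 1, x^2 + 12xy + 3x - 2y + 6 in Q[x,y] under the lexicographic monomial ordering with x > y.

Buchberger's algorithm terminates because the ascending chain of leading-term ideals stabilizes.

f_1 = -x + 1, LT = x.
f_2 = x^2 + 12xy + 3x - 2y + 6, LT = x^2.

S(f_1,f_2): lcm = x^2. S = -12xy - 4x + 2y - 6.
  reduce S modulo (f_1, f_2):
  remainder -10y - 10 ≠ 0; add g_3 = -10y - 10 to the basis.

The other S-polynomials (S(f_1,g_3), S(f_2,g_3)) all reduce to 0 modulo the current basis, so we have a Gröbner basis.
Inter-reduce: drop elements whose leading term is divisible by another's, tail-reduce, and make monic.

G = {x - 1, y + 1}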